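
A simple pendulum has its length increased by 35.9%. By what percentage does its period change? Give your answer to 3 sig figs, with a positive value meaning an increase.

T ∝ √L, so T'/T = √(1.359) = 1.166.
Percentage change in T = (1.166 − 1) × 100% = 16.6%.

16.6%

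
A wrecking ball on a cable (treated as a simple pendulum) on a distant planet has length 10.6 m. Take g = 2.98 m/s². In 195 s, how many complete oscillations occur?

16

T = 2π√(L/g) = 2π√(10.6/2.98) = 11.85 s.
Number of complete oscillations = ⌊195/11.85⌋ = ⌊16.46⌋ = 16.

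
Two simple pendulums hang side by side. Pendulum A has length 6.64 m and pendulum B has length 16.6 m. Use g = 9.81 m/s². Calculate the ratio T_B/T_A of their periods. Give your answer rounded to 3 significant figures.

T ∝ √L, so T_B/T_A = √(L_B/L_A) = √(16.6/6.64) = 1.58.

1.58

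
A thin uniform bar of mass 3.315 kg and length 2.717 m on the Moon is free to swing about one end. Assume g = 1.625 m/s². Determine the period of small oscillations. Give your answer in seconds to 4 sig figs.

For a physical pendulum T = 2π√(I/(mgd)), with d = 1.3585 m from pivot to centre of mass.
I_cm = mL²/12 = 3.315 × 2.717²/12 = 2.0393 kg·m²; I = I_cm + md² = 2.0393 + 3.315 × 1.3585² = 8.1572 kg·m².
T = 2π√(8.1572/(3.315 × 1.625 × 1.3585)) = 6.634 s.

6.634 s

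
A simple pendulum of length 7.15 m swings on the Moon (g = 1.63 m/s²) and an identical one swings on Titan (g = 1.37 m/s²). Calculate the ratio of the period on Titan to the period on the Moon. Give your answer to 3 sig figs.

T ∝ 1/√g, so T₂/T₁ = √(g₁/g₂) = √(1.63/1.37) = 1.09.

1.09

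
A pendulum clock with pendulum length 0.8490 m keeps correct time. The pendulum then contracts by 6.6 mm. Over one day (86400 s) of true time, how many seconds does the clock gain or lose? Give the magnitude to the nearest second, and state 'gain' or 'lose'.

gain 338 s

T ∝ √L, so T'/T = √(0.84240/0.8490) = 0.996105.
In 86400 s of true time the clock registers 86400/0.996105 = 86737.8 s, so it gains 338 s.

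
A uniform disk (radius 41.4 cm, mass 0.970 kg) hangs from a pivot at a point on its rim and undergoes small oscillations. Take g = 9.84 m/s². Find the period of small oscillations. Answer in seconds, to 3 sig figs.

I_cm = ½mr² = 0.08313 kg·m². The pivot is at distance d = 0.414 m from the centre of mass.
By the parallel-axis theorem, I = I_cm + md² = 0.08313 + 0.1663 = 0.2494 kg·m².
T = 2π√(I/(mgd)) = 2π√(0.2494/(0.970 × 9.84 × 0.414)) = 1.58 s.

1.58 s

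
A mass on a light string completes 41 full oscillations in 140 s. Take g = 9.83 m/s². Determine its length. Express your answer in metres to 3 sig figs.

2.90 m

T = 140/41 = 3.415 s.
From T = 2π√(L/g), L = gT²/(4π²) = 9.83 × 3.415²/(4π²) = 2.90 m.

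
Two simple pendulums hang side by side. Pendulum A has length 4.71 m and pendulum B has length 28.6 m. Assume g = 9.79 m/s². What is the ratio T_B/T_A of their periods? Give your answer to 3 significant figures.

2.46

T ∝ √L, so T_B/T_A = √(L_B/L_A) = √(28.6/4.71) = 2.46.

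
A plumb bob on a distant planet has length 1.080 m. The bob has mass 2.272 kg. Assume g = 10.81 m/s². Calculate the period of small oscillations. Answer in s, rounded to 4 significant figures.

T = 2π√(L/g) = 2π√(1.080/10.81) = 2π × 0.31608 = 1.986 s.

1.986 s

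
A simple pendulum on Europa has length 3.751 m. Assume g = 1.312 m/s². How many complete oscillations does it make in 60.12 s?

5

T = 2π√(L/g) = 2π√(3.751/1.312) = 10.624 s.
Number of complete oscillations = ⌊60.12/10.624⌋ = ⌊5.6589⌋ = 5.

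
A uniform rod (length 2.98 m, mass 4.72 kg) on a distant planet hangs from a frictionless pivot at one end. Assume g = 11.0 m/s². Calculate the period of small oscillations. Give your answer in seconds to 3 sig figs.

For a physical pendulum T = 2π√(I/(mgd)), with d = 1.490 m from pivot to centre of mass.
I_cm = mL²/12 = 4.72 × 2.98²/12 = 3.493 kg·m²; I = I_cm + md² = 3.493 + 4.72 × 1.490² = 13.97 kg·m².
T = 2π√(13.97/(4.72 × 11.0 × 1.490)) = 2.67 s.

2.67 s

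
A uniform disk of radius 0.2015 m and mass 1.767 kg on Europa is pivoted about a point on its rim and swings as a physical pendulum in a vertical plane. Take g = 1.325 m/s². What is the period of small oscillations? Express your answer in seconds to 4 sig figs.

3.001 s

I_cm = ½mr² = 0.035872 kg·m². The pivot is at distance d = 0.2015 m from the centre of mass.
By the parallel-axis theorem, I = I_cm + md² = 0.035872 + 0.071744 = 0.10762 kg·m².
T = 2π√(I/(mgd)) = 2π√(0.10762/(1.767 × 1.325 × 0.2015)) = 3.001 s.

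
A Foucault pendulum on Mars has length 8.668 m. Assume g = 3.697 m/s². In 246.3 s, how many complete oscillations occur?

25

T = 2π√(L/g) = 2π√(8.668/3.697) = 9.6209 s.
Number of complete oscillations = ⌊246.3/9.6209⌋ = ⌊25.601⌋ = 25.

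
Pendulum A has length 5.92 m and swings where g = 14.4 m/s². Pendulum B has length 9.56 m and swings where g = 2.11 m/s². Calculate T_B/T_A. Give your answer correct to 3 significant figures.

T = 2π√(L/g), so T_B/T_A = √((L_B/g_B)/(L_A/g_A)) = √((9.56/2.11)/(5.92/14.4)) = 3.32.

3.32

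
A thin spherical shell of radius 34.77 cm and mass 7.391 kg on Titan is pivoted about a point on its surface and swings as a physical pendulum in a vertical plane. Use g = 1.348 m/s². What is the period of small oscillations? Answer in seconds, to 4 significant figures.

I_cm = (2/3)mr² = 0.59569 kg·m². The pivot is at distance d = 0.3477 m from the centre of mass.
By the parallel-axis theorem, I = I_cm + md² = 0.59569 + 0.89354 = 1.4892 kg·m².
T = 2π√(I/(mgd)) = 2π√(1.4892/(7.391 × 1.348 × 0.3477)) = 4.120 s.

4.120 s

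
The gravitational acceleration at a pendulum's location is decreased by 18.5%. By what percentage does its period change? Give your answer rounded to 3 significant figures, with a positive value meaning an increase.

10.8%

T ∝ 1/√g, so T'/T = 1/√(0.8150) = 1.108.
Percentage change in T = (1.108 − 1) × 100% = 10.8%.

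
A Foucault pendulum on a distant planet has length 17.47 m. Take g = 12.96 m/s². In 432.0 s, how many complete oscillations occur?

T = 2π√(L/g) = 2π√(17.47/12.96) = 7.2950 s.
Number of complete oscillations = ⌊432.0/7.2950⌋ = ⌊59.219⌋ = 59.

59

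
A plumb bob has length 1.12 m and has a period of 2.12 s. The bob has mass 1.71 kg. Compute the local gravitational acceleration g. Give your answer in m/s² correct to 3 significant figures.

9.84 m/s²

From T = 2π√(L/g), g = 4π²L/T² = 4π² × 1.12/2.120² = 9.84 m/s².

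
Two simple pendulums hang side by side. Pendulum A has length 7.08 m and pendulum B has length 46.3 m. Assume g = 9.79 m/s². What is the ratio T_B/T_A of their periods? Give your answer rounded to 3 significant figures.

2.56

T ∝ √L, so T_B/T_A = √(L_B/L_A) = √(46.3/7.08) = 2.56.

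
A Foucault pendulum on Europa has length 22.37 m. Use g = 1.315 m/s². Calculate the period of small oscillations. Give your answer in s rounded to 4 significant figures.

T = 2π√(L/g) = 2π√(22.37/1.315) = 2π × 4.1245 = 25.91 s.

25.91 s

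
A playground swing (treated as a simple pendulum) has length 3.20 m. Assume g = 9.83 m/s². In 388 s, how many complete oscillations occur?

T = 2π√(L/g) = 2π√(3.20/9.83) = 3.585 s.
Number of complete oscillations = ⌊388/3.585⌋ = ⌊108.2⌋ = 108.

108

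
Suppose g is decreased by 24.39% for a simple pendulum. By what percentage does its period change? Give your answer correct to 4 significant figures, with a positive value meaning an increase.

15.00%

T ∝ 1/√g, so T'/T = 1/√(0.75610) = 1.1500.
Percentage change in T = (1.1500 − 1) × 100% = 15.00%.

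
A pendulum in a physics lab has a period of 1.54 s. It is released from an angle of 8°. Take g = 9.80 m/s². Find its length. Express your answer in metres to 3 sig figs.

0.589 m

From T = 2π√(L/g), L = gT²/(4π²) = 9.80 × 1.540²/(4π²) = 0.589 m.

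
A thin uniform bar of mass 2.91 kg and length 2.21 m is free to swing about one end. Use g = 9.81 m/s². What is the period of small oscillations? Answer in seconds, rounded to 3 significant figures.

2.43 s

For a physical pendulum T = 2π√(I/(mgd)), with d = 1.105 m from pivot to centre of mass.
I_cm = mL²/12 = 2.91 × 2.21²/12 = 1.184 kg·m²; I = I_cm + md² = 1.184 + 2.91 × 1.105² = 4.738 kg·m².
T = 2π√(4.738/(2.91 × 9.81 × 1.105)) = 2.43 s.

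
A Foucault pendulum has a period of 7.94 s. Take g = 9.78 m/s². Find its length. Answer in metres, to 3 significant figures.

From T = 2π√(L/g), L = gT²/(4π²) = 9.78 × 7.940²/(4π²) = 15.6 m.

15.6 m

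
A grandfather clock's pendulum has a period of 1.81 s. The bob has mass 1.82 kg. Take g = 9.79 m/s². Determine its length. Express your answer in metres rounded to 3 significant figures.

From T = 2π√(L/g), L = gT²/(4π²) = 9.79 × 1.810²/(4π²) = 0.812 m.

0.812 m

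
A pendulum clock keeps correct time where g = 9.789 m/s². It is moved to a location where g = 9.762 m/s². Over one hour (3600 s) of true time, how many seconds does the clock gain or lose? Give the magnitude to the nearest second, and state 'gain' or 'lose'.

lose 5 s

The clock's period scales as T ∝ 1/√g, so T'/T = √(9.789/9.762) = 1.00138.
In 3600 s of true time the clock registers 3600/1.00138 = 3595.0 s, so it loses 5 s.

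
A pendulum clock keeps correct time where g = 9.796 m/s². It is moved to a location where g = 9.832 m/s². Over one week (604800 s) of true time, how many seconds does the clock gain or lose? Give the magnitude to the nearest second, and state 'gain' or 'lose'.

gain 1110 s

The clock's period scales as T ∝ 1/√g, so T'/T = √(9.796/9.832) = 0.998168.
In 604800 s of true time the clock registers 604800/0.998168 = 605910.3 s, so it gains 1110 s.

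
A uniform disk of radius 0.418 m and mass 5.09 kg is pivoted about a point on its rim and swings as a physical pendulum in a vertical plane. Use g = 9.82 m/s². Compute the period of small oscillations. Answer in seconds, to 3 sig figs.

I_cm = ½mr² = 0.4447 kg·m². The pivot is at distance d = 0.418 m from the centre of mass.
By the parallel-axis theorem, I = I_cm + md² = 0.4447 + 0.8893 = 1.334 kg·m².
T = 2π√(I/(mgd)) = 2π√(1.334/(5.09 × 9.82 × 0.418)) = 1.59 s.

1.59 s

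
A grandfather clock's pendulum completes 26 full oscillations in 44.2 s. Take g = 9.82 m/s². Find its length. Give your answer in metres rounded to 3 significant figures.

0.719 m

T = 44.2/26 = 1.700 s.
From T = 2π√(L/g), L = gT²/(4π²) = 9.82 × 1.700²/(4π²) = 0.719 m.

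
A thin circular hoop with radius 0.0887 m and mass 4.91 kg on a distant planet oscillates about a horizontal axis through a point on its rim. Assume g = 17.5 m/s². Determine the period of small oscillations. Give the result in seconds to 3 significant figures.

0.633 s

I_cm = mr² = 0.03863 kg·m². The pivot is at distance d = 0.0887 m from the centre of mass.
By the parallel-axis theorem, I = I_cm + md² = 0.03863 + 0.03863 = 0.07726 kg·m².
T = 2π√(I/(mgd)) = 2π√(0.07726/(4.91 × 17.5 × 0.0887)) = 0.633 s.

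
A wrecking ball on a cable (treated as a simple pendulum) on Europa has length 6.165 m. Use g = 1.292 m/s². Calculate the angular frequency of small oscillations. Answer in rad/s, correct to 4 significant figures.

0.4578 rad/s

ω = √(g/L) = √(1.292/6.165) = 0.4578 rad/s.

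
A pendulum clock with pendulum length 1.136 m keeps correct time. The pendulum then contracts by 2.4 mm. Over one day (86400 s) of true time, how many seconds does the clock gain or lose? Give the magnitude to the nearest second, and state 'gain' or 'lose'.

gain 91 s

T ∝ √L, so T'/T = √(1.13360/1.136) = 0.998943.
In 86400 s of true time the clock registers 86400/0.998943 = 86491.4 s, so it gains 91 s.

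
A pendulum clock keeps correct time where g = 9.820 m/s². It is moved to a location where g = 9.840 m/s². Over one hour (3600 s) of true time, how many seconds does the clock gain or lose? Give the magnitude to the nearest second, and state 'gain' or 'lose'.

gain 4 s

The clock's period scales as T ∝ 1/√g, so T'/T = √(9.820/9.840) = 0.998983.
In 3600 s of true time the clock registers 3600/0.998983 = 3603.7 s, so it gains 4 s.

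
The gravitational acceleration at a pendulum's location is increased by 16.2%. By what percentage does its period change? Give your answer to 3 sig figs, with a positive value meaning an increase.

T ∝ 1/√g, so T'/T = 1/√(1.162) = 0.9277.
Percentage change in T = (0.9277 − 1) × 100% = -7.23%.

-7.23%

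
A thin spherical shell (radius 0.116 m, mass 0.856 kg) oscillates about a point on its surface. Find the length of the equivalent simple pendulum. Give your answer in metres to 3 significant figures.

The equivalent simple-pendulum length is L_eq = I/(md), where I is about the pivot and d = 0.1160 m.
I_cm = (2/3)mR² = 0.007679 kg·m², so I = I_cm + md² = 0.007679 + 0.01152 = 0.01920 kg·m².
L_eq = 0.01920/(0.856 × 0.1160) = 0.193 m.

0.193 m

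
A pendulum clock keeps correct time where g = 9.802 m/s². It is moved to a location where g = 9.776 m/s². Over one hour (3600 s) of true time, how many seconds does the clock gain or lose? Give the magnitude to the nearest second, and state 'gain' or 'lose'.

The clock's period scales as T ∝ 1/√g, so T'/T = √(9.802/9.776) = 1.00133.
In 3600 s of true time the clock registers 3600/1.00133 = 3595.2 s, so it loses 5 s.

lose 5 s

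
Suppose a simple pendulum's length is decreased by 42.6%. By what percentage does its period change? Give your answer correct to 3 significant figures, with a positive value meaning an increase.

T ∝ √L, so T'/T = √(0.5740) = 0.7576.
Percentage change in T = (0.7576 − 1) × 100% = -24.2%.

-24.2%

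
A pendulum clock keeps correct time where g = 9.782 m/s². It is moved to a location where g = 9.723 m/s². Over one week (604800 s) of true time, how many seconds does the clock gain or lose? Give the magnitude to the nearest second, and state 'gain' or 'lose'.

The clock's period scales as T ∝ 1/√g, so T'/T = √(9.782/9.723) = 1.00303.
In 604800 s of true time the clock registers 604800/1.00303 = 602973.3 s, so it loses 1827 s.

lose 1827 s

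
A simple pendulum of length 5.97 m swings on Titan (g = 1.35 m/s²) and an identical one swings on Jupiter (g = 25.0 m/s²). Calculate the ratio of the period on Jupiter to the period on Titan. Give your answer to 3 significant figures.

T ∝ 1/√g, so T₂/T₁ = √(g₁/g₂) = √(1.35/25.0) = 0.232.

0.232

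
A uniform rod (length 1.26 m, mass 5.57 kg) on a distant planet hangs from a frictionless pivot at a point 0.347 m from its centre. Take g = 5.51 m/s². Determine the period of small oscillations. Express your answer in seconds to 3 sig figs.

For a physical pendulum T = 2π√(I/(mgd)), with d = 0.3470 m from pivot to centre of mass.
I_cm = mL²/12 = 5.57 × 1.26²/12 = 0.7369 kg·m²; I = I_cm + md² = 0.7369 + 5.57 × 0.3470² = 1.408 kg·m².
T = 2π√(1.408/(5.57 × 5.51 × 0.3470)) = 2.28 s.

2.28 s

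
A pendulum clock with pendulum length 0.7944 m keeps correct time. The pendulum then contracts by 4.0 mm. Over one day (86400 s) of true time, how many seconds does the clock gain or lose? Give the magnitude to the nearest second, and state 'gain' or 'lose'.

T ∝ √L, so T'/T = √(0.79040/0.7944) = 0.997479.
In 86400 s of true time the clock registers 86400/0.997479 = 86618.3 s, so it gains 218 s.

gain 218 s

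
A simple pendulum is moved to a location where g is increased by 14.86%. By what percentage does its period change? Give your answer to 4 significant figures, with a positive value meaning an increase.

-6.693%

T ∝ 1/√g, so T'/T = 1/√(1.1486) = 0.93307.
Percentage change in T = (0.93307 − 1) × 100% = -6.693%.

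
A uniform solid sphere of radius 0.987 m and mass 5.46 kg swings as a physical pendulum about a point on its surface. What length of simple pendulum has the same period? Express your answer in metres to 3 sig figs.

1.38 m

The equivalent simple-pendulum length is L_eq = I/(md), where I is about the pivot and d = 0.9870 m.
I_cm = (2/5)mR² = 2.128 kg·m², so I = I_cm + md² = 2.128 + 5.319 = 7.447 kg·m².
L_eq = 7.447/(5.46 × 0.9870) = 1.38 m.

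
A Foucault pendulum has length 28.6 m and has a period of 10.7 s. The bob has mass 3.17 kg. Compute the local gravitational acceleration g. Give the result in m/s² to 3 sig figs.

9.86 m/s²

From T = 2π√(L/g), g = 4π²L/T² = 4π² × 28.6/10.70² = 9.86 m/s².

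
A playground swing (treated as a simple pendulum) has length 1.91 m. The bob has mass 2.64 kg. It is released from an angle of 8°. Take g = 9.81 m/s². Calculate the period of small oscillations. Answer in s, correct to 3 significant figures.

2.77 s

T = 2π√(L/g) = 2π√(1.91/9.81) = 2π × 0.4412 = 2.77 s.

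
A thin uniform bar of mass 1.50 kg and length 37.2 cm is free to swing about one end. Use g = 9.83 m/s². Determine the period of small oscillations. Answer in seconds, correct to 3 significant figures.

0.998 s

For a physical pendulum T = 2π√(I/(mgd)), with d = 0.1860 m from pivot to centre of mass.
I_cm = mL²/12 = 1.50 × 0.372²/12 = 0.01730 kg·m²; I = I_cm + md² = 0.01730 + 1.50 × 0.1860² = 0.06919 kg·m².
T = 2π√(0.06919/(1.50 × 9.83 × 0.1860)) = 0.998 s.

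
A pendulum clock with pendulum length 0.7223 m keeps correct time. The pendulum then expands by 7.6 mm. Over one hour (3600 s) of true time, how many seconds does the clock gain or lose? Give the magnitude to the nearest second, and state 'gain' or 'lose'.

lose 19 s

T ∝ √L, so T'/T = √(0.72990/0.7223) = 1.00525.
In 3600 s of true time the clock registers 3600/1.00525 = 3581.2 s, so it loses 19 s.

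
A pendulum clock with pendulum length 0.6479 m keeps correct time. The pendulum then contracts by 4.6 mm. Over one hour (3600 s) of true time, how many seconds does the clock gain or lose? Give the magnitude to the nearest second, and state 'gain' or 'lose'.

T ∝ √L, so T'/T = √(0.64330/0.6479) = 0.996444.
In 3600 s of true time the clock registers 3600/0.996444 = 3612.8 s, so it gains 13 s.

gain 13 s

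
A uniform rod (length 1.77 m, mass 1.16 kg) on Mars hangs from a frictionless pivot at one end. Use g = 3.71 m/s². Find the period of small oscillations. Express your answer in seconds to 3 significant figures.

For a physical pendulum T = 2π√(I/(mgd)), with d = 0.8850 m from pivot to centre of mass.
I_cm = mL²/12 = 1.16 × 1.77²/12 = 0.3028 kg·m²; I = I_cm + md² = 0.3028 + 1.16 × 0.8850² = 1.211 kg·m².
T = 2π√(1.211/(1.16 × 3.71 × 0.8850)) = 3.54 s.

3.54 s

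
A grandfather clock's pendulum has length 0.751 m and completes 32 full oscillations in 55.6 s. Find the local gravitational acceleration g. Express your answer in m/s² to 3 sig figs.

9.82 m/s²

T = 55.6/32 = 1.738 s.
From T = 2π√(L/g), g = 4π²L/T² = 4π² × 0.751/1.738² = 9.82 m/s².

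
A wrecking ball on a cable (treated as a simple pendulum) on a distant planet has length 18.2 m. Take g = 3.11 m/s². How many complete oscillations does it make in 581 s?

T = 2π√(L/g) = 2π√(18.2/3.11) = 15.20 s.
Number of complete oscillations = ⌊581/15.20⌋ = ⌊38.22⌋ = 38.

38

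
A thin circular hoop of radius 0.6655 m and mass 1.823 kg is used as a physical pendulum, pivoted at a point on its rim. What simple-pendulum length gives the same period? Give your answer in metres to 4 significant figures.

The equivalent simple-pendulum length is L_eq = I/(md), where I is about the pivot and d = 0.66550 m.
I_cm = mR² = 0.80739 kg·m², so I = I_cm + md² = 0.80739 + 0.80739 = 1.6148 kg·m².
L_eq = 1.6148/(1.823 × 0.66550) = 1.331 m.

1.331 m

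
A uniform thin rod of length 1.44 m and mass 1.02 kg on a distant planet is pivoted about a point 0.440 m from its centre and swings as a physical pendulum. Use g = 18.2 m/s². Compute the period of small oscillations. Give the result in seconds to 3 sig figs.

For a physical pendulum T = 2π√(I/(mgd)), with d = 0.4400 m from pivot to centre of mass.
I_cm = mL²/12 = 1.02 × 1.44²/12 = 0.1763 kg·m²; I = I_cm + md² = 0.1763 + 1.02 × 0.4400² = 0.3737 kg·m².
T = 2π√(0.3737/(1.02 × 18.2 × 0.4400)) = 1.34 s.

1.34 s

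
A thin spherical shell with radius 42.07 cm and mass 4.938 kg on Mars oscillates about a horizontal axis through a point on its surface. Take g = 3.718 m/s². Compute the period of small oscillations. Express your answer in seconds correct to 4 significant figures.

2.729 s

I_cm = (2/3)mr² = 0.58265 kg·m². The pivot is at distance d = 0.4207 m from the centre of mass.
By the parallel-axis theorem, I = I_cm + md² = 0.58265 + 0.87397 = 1.4566 kg·m².
T = 2π√(I/(mgd)) = 2π√(1.4566/(4.938 × 3.718 × 0.4207)) = 2.729 s.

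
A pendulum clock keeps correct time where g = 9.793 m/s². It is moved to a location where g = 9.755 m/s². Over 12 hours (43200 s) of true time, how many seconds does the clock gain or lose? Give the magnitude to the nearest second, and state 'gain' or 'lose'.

lose 84 s

The clock's period scales as T ∝ 1/√g, so T'/T = √(9.793/9.755) = 1.00195.
In 43200 s of true time the clock registers 43200/1.00195 = 43116.1 s, so it loses 84 s.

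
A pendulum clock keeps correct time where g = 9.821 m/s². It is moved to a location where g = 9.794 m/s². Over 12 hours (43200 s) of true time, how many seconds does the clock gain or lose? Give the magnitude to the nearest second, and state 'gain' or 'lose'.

The clock's period scales as T ∝ 1/√g, so T'/T = √(9.821/9.794) = 1.00138.
In 43200 s of true time the clock registers 43200/1.00138 = 43140.6 s, so it loses 59 s.

lose 59 s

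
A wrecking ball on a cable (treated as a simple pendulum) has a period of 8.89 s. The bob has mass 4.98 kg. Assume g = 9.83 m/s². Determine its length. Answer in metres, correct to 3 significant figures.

From T = 2π√(L/g), L = gT²/(4π²) = 9.83 × 8.890²/(4π²) = 19.7 m.

19.7 m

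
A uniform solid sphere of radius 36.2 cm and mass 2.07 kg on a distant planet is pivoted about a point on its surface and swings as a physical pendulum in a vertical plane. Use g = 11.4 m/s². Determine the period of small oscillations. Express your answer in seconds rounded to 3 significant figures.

1.32 s

I_cm = (2/5)mr² = 0.1085 kg·m². The pivot is at distance d = 0.362 m from the centre of mass.
By the parallel-axis theorem, I = I_cm + md² = 0.1085 + 0.2713 = 0.3798 kg·m².
T = 2π√(I/(mgd)) = 2π√(0.3798/(2.07 × 11.4 × 0.362)) = 1.32 s.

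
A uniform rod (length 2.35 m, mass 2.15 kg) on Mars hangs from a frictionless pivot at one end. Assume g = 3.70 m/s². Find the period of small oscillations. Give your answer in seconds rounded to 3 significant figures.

For a physical pendulum T = 2π√(I/(mgd)), with d = 1.175 m from pivot to centre of mass.
I_cm = mL²/12 = 2.15 × 2.35²/12 = 0.9894 kg·m²; I = I_cm + md² = 0.9894 + 2.15 × 1.175² = 3.958 kg·m².
T = 2π√(3.958/(2.15 × 3.70 × 1.175)) = 4.09 s.

4.09 s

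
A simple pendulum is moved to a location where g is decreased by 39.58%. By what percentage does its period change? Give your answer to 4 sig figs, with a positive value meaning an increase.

T ∝ 1/√g, so T'/T = 1/√(0.60420) = 1.2865.
Percentage change in T = (1.2865 − 1) × 100% = 28.65%.

28.65%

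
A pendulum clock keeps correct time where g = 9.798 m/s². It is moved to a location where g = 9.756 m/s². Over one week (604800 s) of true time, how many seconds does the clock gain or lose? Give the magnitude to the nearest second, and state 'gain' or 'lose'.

The clock's period scales as T ∝ 1/√g, so T'/T = √(9.798/9.756) = 1.00215.
In 604800 s of true time the clock registers 604800/1.00215 = 603502.3 s, so it loses 1298 s.

lose 1298 s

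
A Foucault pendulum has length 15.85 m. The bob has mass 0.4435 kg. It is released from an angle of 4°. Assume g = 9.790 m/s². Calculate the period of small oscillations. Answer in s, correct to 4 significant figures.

T = 2π√(L/g) = 2π√(15.85/9.790) = 2π × 1.2724 = 7.995 s.

7.995 s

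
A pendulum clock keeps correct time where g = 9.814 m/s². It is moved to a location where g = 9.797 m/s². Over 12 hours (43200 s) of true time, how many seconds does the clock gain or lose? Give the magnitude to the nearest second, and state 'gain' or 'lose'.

The clock's period scales as T ∝ 1/√g, so T'/T = √(9.814/9.797) = 1.00087.
In 43200 s of true time the clock registers 43200/1.00087 = 43162.6 s, so it loses 37 s.

lose 37 s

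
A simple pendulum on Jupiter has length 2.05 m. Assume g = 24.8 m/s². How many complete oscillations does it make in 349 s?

T = 2π√(L/g) = 2π√(2.05/24.8) = 1.806 s.
Number of complete oscillations = ⌊349/1.806⌋ = ⌊193.2⌋ = 193.

193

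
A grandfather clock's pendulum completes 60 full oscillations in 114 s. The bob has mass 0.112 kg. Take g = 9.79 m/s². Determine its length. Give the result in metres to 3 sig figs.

0.895 m

T = 114/60 = 1.900 s.
From T = 2π√(L/g), L = gT²/(4π²) = 9.79 × 1.900²/(4π²) = 0.895 m.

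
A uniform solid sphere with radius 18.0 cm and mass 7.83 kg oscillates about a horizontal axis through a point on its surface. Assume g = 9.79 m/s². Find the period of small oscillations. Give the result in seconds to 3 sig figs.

I_cm = (2/5)mr² = 0.1015 kg·m². The pivot is at distance d = 0.180 m from the centre of mass.
By the parallel-axis theorem, I = I_cm + md² = 0.1015 + 0.2537 = 0.3552 kg·m².
T = 2π√(I/(mgd)) = 2π√(0.3552/(7.83 × 9.79 × 0.180)) = 1.01 s.

1.01 s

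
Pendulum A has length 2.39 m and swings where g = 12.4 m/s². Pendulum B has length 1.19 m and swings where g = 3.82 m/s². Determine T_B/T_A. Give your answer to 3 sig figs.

1.27

T = 2π√(L/g), so T_B/T_A = √((L_B/g_B)/(L_A/g_A)) = √((1.19/3.82)/(2.39/12.4)) = 1.27.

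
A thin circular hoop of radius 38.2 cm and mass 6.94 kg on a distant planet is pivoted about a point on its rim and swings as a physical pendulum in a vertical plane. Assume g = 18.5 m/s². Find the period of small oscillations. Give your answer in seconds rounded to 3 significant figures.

I_cm = mr² = 1.013 kg·m². The pivot is at distance d = 0.382 m from the centre of mass.
By the parallel-axis theorem, I = I_cm + md² = 1.013 + 1.013 = 2.025 kg·m².
T = 2π√(I/(mgd)) = 2π√(2.025/(6.94 × 18.5 × 0.382)) = 1.28 s.

1.28 s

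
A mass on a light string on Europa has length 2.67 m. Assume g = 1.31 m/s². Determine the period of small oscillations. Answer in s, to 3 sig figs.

T = 2π√(L/g) = 2π√(2.67/1.31) = 2π × 1.428 = 8.97 s.

8.97 s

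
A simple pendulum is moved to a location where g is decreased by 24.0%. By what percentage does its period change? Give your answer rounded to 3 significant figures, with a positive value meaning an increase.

14.7%

T ∝ 1/√g, so T'/T = 1/√(0.7600) = 1.147.
Percentage change in T = (1.147 − 1) × 100% = 14.7%.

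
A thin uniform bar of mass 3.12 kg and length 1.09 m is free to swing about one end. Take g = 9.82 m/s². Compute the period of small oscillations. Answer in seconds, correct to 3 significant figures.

For a physical pendulum T = 2π√(I/(mgd)), with d = 0.5450 m from pivot to centre of mass.
I_cm = mL²/12 = 3.12 × 1.09²/12 = 0.3089 kg·m²; I = I_cm + md² = 0.3089 + 3.12 × 0.5450² = 1.236 kg·m².
T = 2π√(1.236/(3.12 × 9.82 × 0.5450)) = 1.71 s.

1.71 s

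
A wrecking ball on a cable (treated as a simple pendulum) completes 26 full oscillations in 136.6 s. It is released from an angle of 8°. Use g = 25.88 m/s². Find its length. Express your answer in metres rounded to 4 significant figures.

T = 136.6/26 = 5.2538 s.
From T = 2π√(L/g), L = gT²/(4π²) = 25.88 × 5.2538²/(4π²) = 18.10 m.

18.10 m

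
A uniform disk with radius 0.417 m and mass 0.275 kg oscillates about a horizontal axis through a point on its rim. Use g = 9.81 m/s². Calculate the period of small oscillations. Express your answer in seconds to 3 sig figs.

I_cm = ½mr² = 0.02391 kg·m². The pivot is at distance d = 0.417 m from the centre of mass.
By the parallel-axis theorem, I = I_cm + md² = 0.02391 + 0.04782 = 0.07173 kg·m².
T = 2π√(I/(mgd)) = 2π√(0.07173/(0.275 × 9.81 × 0.417)) = 1.59 s.

1.59 s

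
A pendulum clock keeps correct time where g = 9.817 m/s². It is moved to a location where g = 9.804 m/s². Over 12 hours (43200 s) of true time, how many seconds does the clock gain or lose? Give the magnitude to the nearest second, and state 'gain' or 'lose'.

The clock's period scales as T ∝ 1/√g, so T'/T = √(9.817/9.804) = 1.00066.
In 43200 s of true time the clock registers 43200/1.00066 = 43171.4 s, so it loses 29 s.

lose 29 s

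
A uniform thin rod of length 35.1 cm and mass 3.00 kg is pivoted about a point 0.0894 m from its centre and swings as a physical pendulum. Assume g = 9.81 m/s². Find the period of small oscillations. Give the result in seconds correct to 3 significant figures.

0.907 s

For a physical pendulum T = 2π√(I/(mgd)), with d = 0.08940 m from pivot to centre of mass.
I_cm = mL²/12 = 3.00 × 0.351²/12 = 0.03080 kg·m²; I = I_cm + md² = 0.03080 + 3.00 × 0.08940² = 0.05478 kg·m².
T = 2π√(0.05478/(3.00 × 9.81 × 0.08940)) = 0.907 s.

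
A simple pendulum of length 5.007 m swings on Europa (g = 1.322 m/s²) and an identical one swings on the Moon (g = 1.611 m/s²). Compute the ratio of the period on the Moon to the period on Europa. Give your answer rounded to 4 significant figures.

T ∝ 1/√g, so T₂/T₁ = √(g₁/g₂) = √(1.322/1.611) = 0.9059.

0.9059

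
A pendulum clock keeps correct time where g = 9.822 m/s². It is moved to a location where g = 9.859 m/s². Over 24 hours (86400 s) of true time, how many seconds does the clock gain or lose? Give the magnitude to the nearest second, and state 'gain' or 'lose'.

The clock's period scales as T ∝ 1/√g, so T'/T = √(9.822/9.859) = 0.998122.
In 86400 s of true time the clock registers 86400/0.998122 = 86562.6 s, so it gains 163 s.

gain 163 s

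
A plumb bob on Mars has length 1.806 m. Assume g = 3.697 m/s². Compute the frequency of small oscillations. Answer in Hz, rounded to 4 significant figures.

0.2277 Hz

T = 2π√(L/g) = 2π√(1.806/3.697) = 4.3915 s, so f = 1/T = 0.2277 Hz.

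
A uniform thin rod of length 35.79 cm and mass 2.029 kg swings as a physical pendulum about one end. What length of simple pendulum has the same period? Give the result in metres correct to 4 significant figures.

The equivalent simple-pendulum length is L_eq = I/(md), where I is about the pivot and d = 0.17895 m.
I_cm = (1/12)mL² = 0.021658 kg·m², so I = I_cm + md² = 0.021658 + 0.064975 = 0.086633 kg·m².
L_eq = 0.086633/(2.029 × 0.17895) = 0.2386 m.

0.2386 m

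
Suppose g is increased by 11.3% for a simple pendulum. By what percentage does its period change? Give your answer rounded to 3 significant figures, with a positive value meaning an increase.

T ∝ 1/√g, so T'/T = 1/√(1.113) = 0.9479.
Percentage change in T = (0.9479 − 1) × 100% = -5.21%.

-5.21%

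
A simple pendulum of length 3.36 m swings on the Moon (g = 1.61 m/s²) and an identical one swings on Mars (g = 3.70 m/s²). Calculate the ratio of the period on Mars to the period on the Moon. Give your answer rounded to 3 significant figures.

T ∝ 1/√g, so T₂/T₁ = √(g₁/g₂) = √(1.61/3.70) = 0.660.

0.660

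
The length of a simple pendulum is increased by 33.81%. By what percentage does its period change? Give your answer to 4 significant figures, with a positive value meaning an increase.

T ∝ √L, so T'/T = √(1.3381) = 1.1568.
Percentage change in T = (1.1568 − 1) × 100% = 15.68%.

15.68%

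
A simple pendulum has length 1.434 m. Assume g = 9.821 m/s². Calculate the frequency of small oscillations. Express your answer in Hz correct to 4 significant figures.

0.4165 Hz

T = 2π√(L/g) = 2π√(1.434/9.821) = 2.4009 s, so f = 1/T = 0.4165 Hz.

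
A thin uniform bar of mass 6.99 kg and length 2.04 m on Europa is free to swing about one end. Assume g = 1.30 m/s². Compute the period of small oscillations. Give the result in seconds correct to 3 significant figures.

6.43 s

For a physical pendulum T = 2π√(I/(mgd)), with d = 1.020 m from pivot to centre of mass.
I_cm = mL²/12 = 6.99 × 2.04²/12 = 2.424 kg·m²; I = I_cm + md² = 2.424 + 6.99 × 1.020² = 9.697 kg·m².
T = 2π√(9.697/(6.99 × 1.30 × 1.020)) = 6.43 s.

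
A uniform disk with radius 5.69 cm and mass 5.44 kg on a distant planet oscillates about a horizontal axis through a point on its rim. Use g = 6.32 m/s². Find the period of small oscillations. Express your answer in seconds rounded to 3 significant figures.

I_cm = ½mr² = 0.008806 kg·m². The pivot is at distance d = 0.0569 m from the centre of mass.
By the parallel-axis theorem, I = I_cm + md² = 0.008806 + 0.01761 = 0.02642 kg·m².
T = 2π√(I/(mgd)) = 2π√(0.02642/(5.44 × 6.32 × 0.0569)) = 0.730 s.

0.730 s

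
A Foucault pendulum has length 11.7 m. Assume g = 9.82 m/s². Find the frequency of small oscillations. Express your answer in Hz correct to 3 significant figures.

0.146 Hz

T = 2π√(L/g) = 2π√(11.7/9.82) = 6.858 s, so f = 1/T = 0.146 Hz.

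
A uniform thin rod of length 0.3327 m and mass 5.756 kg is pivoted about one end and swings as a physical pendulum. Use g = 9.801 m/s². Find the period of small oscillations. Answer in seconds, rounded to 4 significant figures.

0.9452 s

For a physical pendulum T = 2π√(I/(mgd)), with d = 0.16635 m from pivot to centre of mass.
I_cm = mL²/12 = 5.756 × 0.3327²/12 = 0.053094 kg·m²; I = I_cm + md² = 0.053094 + 5.756 × 0.16635² = 0.21238 kg·m².
T = 2π√(0.21238/(5.756 × 9.801 × 0.16635)) = 0.9452 s.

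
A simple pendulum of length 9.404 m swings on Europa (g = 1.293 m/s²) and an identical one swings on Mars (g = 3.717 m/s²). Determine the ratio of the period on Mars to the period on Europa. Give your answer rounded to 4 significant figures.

0.5898

T ∝ 1/√g, so T₂/T₁ = √(g₁/g₂) = √(1.293/3.717) = 0.5898.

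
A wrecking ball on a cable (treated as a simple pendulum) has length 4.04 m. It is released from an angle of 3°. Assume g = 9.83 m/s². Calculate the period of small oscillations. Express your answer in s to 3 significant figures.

T = 2π√(L/g) = 2π√(4.04/9.83) = 2π × 0.6411 = 4.03 s.

4.03 s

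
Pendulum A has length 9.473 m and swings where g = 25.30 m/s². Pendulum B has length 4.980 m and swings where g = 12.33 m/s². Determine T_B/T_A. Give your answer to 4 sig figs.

T = 2π√(L/g), so T_B/T_A = √((L_B/g_B)/(L_A/g_A)) = √((4.980/12.33)/(9.473/25.30)) = 1.039.

1.039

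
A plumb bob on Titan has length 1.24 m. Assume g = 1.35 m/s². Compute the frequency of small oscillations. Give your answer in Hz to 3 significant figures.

T = 2π√(L/g) = 2π√(1.24/1.35) = 6.022 s, so f = 1/T = 0.166 Hz.

0.166 Hz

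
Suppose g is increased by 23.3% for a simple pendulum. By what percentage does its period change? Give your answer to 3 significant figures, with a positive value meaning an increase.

-9.94%

T ∝ 1/√g, so T'/T = 1/√(1.233) = 0.9006.
Percentage change in T = (0.9006 − 1) × 100% = -9.94%.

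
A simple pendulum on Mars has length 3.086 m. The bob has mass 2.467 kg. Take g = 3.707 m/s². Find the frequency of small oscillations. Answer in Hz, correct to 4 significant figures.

T = 2π√(L/g) = 2π√(3.086/3.707) = 5.7328 s, so f = 1/T = 0.1744 Hz.

0.1744 Hz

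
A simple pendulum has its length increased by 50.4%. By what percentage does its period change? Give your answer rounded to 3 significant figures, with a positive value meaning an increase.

22.6%

T ∝ √L, so T'/T = √(1.504) = 1.226.
Percentage change in T = (1.226 − 1) × 100% = 22.6%.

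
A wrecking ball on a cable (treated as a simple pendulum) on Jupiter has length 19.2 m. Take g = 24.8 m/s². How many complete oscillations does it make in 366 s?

T = 2π√(L/g) = 2π√(19.2/24.8) = 5.528 s.
Number of complete oscillations = ⌊366/5.528⌋ = ⌊66.20⌋ = 66.

66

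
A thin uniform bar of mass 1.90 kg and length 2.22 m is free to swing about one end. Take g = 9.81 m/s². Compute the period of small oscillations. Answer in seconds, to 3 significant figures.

2.44 s

For a physical pendulum T = 2π√(I/(mgd)), with d = 1.110 m from pivot to centre of mass.
I_cm = mL²/12 = 1.90 × 2.22²/12 = 0.7803 kg·m²; I = I_cm + md² = 0.7803 + 1.90 × 1.110² = 3.121 kg·m².
T = 2π√(3.121/(1.90 × 9.81 × 1.110)) = 2.44 s.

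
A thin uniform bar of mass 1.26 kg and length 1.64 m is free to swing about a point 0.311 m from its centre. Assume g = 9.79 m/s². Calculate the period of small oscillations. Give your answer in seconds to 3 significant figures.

2.04 s

For a physical pendulum T = 2π√(I/(mgd)), with d = 0.3110 m from pivot to centre of mass.
I_cm = mL²/12 = 1.26 × 1.64²/12 = 0.2824 kg·m²; I = I_cm + md² = 0.2824 + 1.26 × 0.3110² = 0.4043 kg·m².
T = 2π√(0.4043/(1.26 × 9.79 × 0.3110)) = 2.04 s.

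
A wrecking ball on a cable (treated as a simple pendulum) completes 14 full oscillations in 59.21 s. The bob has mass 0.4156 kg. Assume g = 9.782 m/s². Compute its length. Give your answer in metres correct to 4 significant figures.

T = 59.21/14 = 4.2293 s.
From T = 2π√(L/g), L = gT²/(4π²) = 9.782 × 4.2293²/(4π²) = 4.432 m.

4.432 m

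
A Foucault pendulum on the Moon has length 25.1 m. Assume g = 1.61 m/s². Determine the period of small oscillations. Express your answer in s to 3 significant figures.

T = 2π√(L/g) = 2π√(25.1/1.61) = 2π × 3.948 = 24.8 s.

24.8 s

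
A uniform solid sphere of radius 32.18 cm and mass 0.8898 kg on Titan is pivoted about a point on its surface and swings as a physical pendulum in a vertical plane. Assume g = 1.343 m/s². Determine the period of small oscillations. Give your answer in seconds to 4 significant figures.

I_cm = (2/5)mr² = 0.036857 kg·m². The pivot is at distance d = 0.3218 m from the centre of mass.
By the parallel-axis theorem, I = I_cm + md² = 0.036857 + 0.092143 = 0.12900 kg·m².
T = 2π√(I/(mgd)) = 2π√(0.12900/(0.8898 × 1.343 × 0.3218)) = 3.639 s.

3.639 s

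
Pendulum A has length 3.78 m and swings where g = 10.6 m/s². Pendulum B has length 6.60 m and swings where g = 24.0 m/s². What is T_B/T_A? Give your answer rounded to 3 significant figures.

0.878

T = 2π√(L/g), so T_B/T_A = √((L_B/g_B)/(L_A/g_A)) = √((6.60/24.0)/(3.78/10.6)) = 0.878.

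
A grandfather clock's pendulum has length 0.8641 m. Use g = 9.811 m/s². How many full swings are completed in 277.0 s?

148

T = 2π√(L/g) = 2π√(0.8641/9.811) = 1.8647 s.
Number of complete oscillations = ⌊277.0/1.8647⌋ = ⌊148.55⌋ = 148.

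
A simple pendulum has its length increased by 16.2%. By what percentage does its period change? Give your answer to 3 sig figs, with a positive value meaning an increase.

7.80%

T ∝ √L, so T'/T = √(1.162) = 1.078.
Percentage change in T = (1.078 − 1) × 100% = 7.80%.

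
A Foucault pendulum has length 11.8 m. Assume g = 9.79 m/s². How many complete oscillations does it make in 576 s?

83

T = 2π√(L/g) = 2π√(11.8/9.79) = 6.898 s.
Number of complete oscillations = ⌊576/6.898⌋ = ⌊83.50⌋ = 83.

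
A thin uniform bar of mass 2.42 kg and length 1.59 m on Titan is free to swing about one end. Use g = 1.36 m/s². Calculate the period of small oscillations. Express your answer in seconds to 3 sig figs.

5.55 s

For a physical pendulum T = 2π√(I/(mgd)), with d = 0.7950 m from pivot to centre of mass.
I_cm = mL²/12 = 2.42 × 1.59²/12 = 0.5098 kg·m²; I = I_cm + md² = 0.5098 + 2.42 × 0.7950² = 2.039 kg·m².
T = 2π√(2.039/(2.42 × 1.36 × 0.7950)) = 5.55 s.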